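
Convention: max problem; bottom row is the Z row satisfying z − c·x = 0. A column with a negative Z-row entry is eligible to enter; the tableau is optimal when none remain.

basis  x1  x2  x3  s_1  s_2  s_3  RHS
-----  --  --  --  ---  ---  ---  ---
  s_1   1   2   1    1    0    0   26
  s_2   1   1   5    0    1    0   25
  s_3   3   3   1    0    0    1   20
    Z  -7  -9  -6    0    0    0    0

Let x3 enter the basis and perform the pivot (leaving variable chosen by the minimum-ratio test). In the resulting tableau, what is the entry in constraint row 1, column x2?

Ratio test on column x3 — row 1: 26/1 = 26; row 2: 25/5 = 5; row 3: 20/1 = 20. Minimum is 5 at row 2 (s_2 leaves); pivot element 5.
Divide row 2 by 5; eliminate column x3 from the other rows.
Row 1 update in column x2: 2 − 1·(1/5) = 9/5.

9/5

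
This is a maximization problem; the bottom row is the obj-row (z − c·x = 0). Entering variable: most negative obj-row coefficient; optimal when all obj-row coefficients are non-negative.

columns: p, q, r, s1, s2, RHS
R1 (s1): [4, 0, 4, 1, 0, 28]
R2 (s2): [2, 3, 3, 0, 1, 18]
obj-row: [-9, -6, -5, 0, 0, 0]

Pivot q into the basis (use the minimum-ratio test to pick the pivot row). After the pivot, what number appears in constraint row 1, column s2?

Ratio test on column q — row 1: entry 0 ≤ 0; row 2: 18/3 = 6. Minimum is 6 at row 2 (s2 leaves); pivot element 3.
Divide row 2 by 3; eliminate column q from the other rows.
Row 1 update in column s2: 0 − 0·(1/3) = 0.

0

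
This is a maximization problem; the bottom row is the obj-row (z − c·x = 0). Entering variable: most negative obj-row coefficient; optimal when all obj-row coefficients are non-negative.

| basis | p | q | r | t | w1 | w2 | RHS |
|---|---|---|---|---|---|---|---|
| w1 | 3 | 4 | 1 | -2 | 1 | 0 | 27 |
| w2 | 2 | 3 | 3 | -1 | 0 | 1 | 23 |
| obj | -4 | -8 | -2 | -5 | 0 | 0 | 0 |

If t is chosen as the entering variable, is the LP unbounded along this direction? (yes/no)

Every constraint-row entry in column t is ≤ 0, so increasing t is unbounded.

yes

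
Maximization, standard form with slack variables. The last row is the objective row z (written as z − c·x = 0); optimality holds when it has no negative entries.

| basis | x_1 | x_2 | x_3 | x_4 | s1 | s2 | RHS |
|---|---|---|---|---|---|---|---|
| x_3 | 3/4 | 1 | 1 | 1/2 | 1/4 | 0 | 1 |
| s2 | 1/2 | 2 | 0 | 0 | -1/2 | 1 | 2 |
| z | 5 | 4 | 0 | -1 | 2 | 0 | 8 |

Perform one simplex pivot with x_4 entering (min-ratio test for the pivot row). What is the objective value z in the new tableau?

Ratio test on column x_4 — row 1: 1/(1/2) = 2; row 2: entry 0 ≤ 0. Minimum is 2 at row 1 (x_3 leaves); pivot element 1/2.
Pivot on row 1; the z-row RHS becomes 8 − (-1)·2 = 10.

10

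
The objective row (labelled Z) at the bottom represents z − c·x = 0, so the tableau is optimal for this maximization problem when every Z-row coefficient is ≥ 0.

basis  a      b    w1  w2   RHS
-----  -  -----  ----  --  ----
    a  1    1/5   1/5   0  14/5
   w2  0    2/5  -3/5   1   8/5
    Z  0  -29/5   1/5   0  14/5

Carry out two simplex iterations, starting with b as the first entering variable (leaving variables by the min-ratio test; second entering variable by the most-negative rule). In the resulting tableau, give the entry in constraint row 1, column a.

2

Ratio test on column b — row 1: (14/5)/(1/5) = 14; row 2: (8/5)/(2/5) = 4. Minimum is 4 at row 2 (w2 leaves); pivot element 2/5.
Divide row 2 by 2/5; eliminate column b from the other rows.
Second iteration: most negative Z-row entry is -17/2 in column w1, so w1 enters.
Ratio test on column w1 — row 1: 2/(1/2) = 4; row 2: entry -3/2 ≤ 0. Minimum is 4 at row 1 (a leaves); pivot element 1/2.
Divide row 1 by 1/2; eliminate column w1 from the other rows.
After both pivots, the entry at constraint row 1, column a is 2.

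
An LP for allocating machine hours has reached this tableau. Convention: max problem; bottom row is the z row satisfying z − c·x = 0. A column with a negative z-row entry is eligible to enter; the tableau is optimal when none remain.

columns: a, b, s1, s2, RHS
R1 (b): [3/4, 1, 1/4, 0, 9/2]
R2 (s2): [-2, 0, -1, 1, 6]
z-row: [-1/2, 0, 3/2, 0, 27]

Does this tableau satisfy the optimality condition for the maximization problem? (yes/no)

no

The z-row has a negative entry -1/2 in column a, so it is not optimal.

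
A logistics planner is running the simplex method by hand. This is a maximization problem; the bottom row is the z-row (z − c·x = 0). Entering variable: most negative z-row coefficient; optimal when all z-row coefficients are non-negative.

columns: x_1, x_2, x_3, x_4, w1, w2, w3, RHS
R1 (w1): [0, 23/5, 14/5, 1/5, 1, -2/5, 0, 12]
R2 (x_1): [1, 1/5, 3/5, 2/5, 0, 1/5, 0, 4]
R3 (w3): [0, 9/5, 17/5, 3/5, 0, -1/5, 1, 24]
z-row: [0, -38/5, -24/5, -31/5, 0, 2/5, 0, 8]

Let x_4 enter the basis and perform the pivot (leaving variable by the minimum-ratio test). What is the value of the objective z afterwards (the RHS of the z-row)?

Ratio test on column x_4 — row 1: 12/(1/5) = 60; row 2: 4/(2/5) = 10; row 3: 24/(3/5) = 40. Minimum is 10 at row 2 (x_1 leaves); pivot element 2/5.
Pivot on row 2; the z-row RHS becomes 8 − (-31/5)·10 = 70.

70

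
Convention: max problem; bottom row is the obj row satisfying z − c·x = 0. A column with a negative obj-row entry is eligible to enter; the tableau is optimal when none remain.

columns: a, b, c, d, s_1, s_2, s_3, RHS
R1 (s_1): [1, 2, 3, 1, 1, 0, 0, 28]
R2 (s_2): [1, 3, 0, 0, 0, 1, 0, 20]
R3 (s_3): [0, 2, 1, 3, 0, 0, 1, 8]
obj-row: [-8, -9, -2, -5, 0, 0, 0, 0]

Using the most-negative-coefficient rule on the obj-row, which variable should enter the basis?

Negative obj-row entries: a: -8, b: -9, c: -2, d: -5.
The most negative is -9 in column b, so b enters.

b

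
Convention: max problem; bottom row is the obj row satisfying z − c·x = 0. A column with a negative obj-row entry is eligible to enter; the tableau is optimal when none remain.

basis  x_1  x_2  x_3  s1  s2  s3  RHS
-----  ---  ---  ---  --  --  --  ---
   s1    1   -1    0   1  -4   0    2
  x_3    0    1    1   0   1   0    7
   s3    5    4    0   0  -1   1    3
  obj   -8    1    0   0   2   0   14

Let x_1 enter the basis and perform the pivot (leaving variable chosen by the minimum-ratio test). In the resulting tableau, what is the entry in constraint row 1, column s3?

-1/5

Ratio test on column x_1 — row 1: 2/1 = 2; row 2: entry 0 ≤ 0; row 3: 3/5 = 3/5. Minimum is 3/5 at row 3 (s3 leaves); pivot element 5.
Divide row 3 by 5; eliminate column x_1 from the other rows.
Row 1 update in column s3: 0 − 1·(1/5) = -1/5.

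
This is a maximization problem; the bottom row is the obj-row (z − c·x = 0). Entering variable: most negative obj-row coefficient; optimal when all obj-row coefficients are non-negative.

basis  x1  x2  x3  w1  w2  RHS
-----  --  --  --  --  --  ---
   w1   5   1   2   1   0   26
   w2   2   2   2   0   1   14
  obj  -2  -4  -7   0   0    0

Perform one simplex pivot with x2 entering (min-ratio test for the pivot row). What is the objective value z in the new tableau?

Ratio test on column x2 — row 1: 26/1 = 26; row 2: 14/2 = 7. Minimum is 7 at row 2 (w2 leaves); pivot element 2.
Pivot on row 2; the obj-row RHS becomes 0 − (-4)·7 = 28.

28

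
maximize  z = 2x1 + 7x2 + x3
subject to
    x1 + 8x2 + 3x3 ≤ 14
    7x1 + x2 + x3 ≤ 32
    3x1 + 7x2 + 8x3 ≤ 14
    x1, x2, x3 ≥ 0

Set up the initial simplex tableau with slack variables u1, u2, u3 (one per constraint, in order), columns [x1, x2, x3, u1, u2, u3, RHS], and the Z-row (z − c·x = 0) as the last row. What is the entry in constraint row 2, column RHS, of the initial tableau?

32

The RHS of constraint 2 is b_2 = 32.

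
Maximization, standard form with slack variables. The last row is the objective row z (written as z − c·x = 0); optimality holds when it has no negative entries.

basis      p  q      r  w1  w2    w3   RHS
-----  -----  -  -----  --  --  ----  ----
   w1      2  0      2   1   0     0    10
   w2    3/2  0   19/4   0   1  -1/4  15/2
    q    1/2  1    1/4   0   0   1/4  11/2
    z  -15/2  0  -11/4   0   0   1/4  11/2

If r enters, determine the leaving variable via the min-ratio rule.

w2

Column r entries and ratios — w1: 10/2 = 5; w2: (15/2)/(19/4) = 30/19; q: (11/2)/(1/4) = 22.
Smallest ratio is 30/19 in the row of w2, so w2 leaves.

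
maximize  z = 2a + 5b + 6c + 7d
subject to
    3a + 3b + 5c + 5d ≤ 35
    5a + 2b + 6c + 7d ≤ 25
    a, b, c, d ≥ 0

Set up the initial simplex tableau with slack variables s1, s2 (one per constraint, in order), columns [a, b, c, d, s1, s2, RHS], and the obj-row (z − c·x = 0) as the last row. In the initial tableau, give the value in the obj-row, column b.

The obj-row carries the negated objective coefficients: the b entry is -5.

-5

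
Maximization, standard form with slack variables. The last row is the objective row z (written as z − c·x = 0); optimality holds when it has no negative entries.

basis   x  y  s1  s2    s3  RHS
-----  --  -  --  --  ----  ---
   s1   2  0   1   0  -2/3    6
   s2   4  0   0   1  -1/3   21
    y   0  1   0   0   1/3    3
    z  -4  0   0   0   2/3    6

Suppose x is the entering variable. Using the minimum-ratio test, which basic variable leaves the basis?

s1

Column x entries and ratios — s1: 6/2 = 3; s2: 21/4 = 21/4; y: 0 ≤ 0, skip.
Smallest ratio is 3 in the row of s1, so s1 leaves.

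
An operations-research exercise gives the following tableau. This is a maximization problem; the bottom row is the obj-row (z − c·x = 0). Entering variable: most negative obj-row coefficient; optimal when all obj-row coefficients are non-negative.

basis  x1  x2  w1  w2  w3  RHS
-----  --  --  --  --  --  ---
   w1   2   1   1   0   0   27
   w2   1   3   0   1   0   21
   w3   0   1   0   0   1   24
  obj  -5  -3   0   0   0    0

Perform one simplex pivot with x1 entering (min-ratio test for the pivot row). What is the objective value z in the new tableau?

Ratio test on column x1 — row 1: 27/2 = 27/2; row 2: 21/1 = 21; row 3: entry 0 ≤ 0. Minimum is 27/2 at row 1 (w1 leaves); pivot element 2.
Pivot on row 1; the obj-row RHS becomes 0 − (-5)·(27/2) = 135/2.

135/2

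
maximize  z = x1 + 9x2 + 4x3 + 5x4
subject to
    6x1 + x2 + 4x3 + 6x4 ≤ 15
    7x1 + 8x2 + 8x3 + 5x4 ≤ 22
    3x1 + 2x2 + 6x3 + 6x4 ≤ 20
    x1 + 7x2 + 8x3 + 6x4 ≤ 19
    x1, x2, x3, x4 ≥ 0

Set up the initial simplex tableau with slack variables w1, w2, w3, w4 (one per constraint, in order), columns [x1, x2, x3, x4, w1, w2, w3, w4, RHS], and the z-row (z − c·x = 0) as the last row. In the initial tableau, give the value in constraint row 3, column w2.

Slack w2 belongs to constraint 2; its column is the unit vector e_2, so the entry in row 3 is 0.

0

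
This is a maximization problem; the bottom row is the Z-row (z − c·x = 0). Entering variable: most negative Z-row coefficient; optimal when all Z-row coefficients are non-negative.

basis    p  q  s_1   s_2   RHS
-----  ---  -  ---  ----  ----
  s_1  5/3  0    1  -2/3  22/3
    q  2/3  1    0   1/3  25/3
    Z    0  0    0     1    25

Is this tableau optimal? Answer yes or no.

Every Z-row coefficient is ≥ 0, so the tableau is optimal.

yes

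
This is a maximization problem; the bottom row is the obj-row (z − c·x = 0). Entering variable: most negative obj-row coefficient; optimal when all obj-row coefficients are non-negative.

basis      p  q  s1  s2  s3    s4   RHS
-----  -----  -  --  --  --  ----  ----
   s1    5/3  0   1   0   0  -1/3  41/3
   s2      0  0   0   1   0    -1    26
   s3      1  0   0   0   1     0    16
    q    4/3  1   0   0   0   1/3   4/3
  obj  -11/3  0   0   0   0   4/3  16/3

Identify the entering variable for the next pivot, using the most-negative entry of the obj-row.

Negative obj-row entries: p: -11/3.
The most negative is -11/3 in column p, so p enters.

p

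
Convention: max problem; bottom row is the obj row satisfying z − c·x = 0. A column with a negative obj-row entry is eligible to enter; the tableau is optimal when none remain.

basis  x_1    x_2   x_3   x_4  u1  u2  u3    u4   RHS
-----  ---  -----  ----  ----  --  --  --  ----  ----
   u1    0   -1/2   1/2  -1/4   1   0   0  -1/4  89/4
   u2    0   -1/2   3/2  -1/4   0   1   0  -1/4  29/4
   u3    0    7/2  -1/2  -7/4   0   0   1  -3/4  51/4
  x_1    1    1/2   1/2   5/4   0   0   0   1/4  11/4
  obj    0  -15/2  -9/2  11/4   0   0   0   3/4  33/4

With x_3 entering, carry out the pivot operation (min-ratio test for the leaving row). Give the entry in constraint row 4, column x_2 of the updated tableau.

2/3

Ratio test on column x_3 — row 1: (89/4)/(1/2) = 89/2; row 2: (29/4)/(3/2) = 29/6; row 3: entry -1/2 ≤ 0; row 4: (11/4)/(1/2) = 11/2. Minimum is 29/6 at row 2 (u2 leaves); pivot element 3/2.
Divide row 2 by 3/2; eliminate column x_3 from the other rows.
Row 4 update in column x_2: 1/2 − (1/2)·(-1/3) = 2/3.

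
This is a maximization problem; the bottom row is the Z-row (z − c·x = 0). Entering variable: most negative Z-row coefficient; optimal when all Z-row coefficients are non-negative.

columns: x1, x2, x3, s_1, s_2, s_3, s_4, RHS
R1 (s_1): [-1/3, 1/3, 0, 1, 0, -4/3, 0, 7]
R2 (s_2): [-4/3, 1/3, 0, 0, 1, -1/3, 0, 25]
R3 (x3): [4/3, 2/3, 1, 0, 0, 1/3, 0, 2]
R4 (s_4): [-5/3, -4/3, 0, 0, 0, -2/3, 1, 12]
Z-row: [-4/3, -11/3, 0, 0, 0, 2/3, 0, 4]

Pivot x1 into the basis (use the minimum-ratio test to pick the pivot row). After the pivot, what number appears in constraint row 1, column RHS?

Ratio test on column x1 — row 1: entry -1/3 ≤ 0; row 2: entry -4/3 ≤ 0; row 3: 2/(4/3) = 3/2; row 4: entry -5/3 ≤ 0. Minimum is 3/2 at row 3 (x3 leaves); pivot element 4/3.
Divide row 3 by 4/3; eliminate column x1 from the other rows.
Row 1 update in column RHS: 7 − (-1/3)·(3/2) = 15/2.

15/2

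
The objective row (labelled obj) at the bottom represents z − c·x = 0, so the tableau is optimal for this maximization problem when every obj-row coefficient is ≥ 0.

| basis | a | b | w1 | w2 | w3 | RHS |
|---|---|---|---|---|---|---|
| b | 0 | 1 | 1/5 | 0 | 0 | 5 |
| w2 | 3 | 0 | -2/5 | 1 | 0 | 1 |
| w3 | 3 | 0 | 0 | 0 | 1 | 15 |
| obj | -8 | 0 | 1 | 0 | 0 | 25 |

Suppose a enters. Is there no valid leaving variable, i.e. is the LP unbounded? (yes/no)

no

Column a has positive entries in row(s) 2, 3, so the ratio test bounds it — not unbounded.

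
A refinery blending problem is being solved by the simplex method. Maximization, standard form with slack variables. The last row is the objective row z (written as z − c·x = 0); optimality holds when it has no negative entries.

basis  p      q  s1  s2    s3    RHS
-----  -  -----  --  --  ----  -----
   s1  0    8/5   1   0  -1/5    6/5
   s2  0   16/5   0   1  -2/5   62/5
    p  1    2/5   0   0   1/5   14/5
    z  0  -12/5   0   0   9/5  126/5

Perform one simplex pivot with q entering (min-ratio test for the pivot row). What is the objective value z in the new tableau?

27

Ratio test on column q — row 1: (6/5)/(8/5) = 3/4; row 2: (62/5)/(16/5) = 31/8; row 3: (14/5)/(2/5) = 7. Minimum is 3/4 at row 1 (s1 leaves); pivot element 8/5.
Pivot on row 1; the z-row RHS becomes 126/5 − (-12/5)·(3/4) = 27.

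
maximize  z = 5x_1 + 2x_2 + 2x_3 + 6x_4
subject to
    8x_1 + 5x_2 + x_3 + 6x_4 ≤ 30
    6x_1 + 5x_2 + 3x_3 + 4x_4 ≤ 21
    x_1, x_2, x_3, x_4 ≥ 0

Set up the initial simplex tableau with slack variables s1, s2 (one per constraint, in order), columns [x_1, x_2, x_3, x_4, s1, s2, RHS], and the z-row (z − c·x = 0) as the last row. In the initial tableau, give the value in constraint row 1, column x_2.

Constraint 1 has coefficient 5 on x_2.

5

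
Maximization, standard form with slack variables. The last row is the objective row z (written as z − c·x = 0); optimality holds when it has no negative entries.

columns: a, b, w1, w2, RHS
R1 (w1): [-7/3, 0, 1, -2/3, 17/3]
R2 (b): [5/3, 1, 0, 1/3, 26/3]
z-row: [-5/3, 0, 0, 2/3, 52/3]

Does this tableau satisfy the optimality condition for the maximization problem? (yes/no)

no

The z-row has a negative entry -5/3 in column a, so it is not optimal.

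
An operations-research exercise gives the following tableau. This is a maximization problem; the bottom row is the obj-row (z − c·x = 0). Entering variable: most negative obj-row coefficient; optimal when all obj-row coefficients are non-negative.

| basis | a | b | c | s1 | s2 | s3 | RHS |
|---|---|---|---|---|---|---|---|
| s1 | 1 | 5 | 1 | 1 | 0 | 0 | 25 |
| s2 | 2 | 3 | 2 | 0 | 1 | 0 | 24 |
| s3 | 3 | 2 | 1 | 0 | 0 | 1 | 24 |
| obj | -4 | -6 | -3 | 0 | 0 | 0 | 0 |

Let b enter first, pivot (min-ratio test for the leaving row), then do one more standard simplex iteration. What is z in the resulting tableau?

586/13

Ratio test on column b — row 1: 25/5 = 5; row 2: 24/3 = 8; row 3: 24/2 = 12. Minimum is 5 at row 1 (s1 leaves); pivot element 5.
Pivot on row 1; the obj-row RHS becomes 0 − (-6)·5 = 30.
Next entering variable (most negative obj-row entry -14/5): a.
Ratio test on column a — row 1: 5/(1/5) = 25; row 2: 9/(7/5) = 45/7; row 3: 14/(13/5) = 70/13. Minimum is 70/13 at row 3 (s3 leaves); pivot element 13/5.
After the second pivot the obj-row RHS is 30 − (-14/5)·(70/13) = 586/13.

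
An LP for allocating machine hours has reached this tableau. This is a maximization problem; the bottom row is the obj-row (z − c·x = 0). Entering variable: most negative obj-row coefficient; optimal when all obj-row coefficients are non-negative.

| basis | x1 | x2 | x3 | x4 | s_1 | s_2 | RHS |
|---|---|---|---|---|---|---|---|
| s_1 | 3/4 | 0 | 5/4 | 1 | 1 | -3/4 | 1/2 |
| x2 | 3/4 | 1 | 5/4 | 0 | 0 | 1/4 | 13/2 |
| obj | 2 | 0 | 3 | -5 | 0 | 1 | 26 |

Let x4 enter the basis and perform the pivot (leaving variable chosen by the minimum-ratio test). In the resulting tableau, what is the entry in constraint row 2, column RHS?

Ratio test on column x4 — row 1: (1/2)/1 = 1/2; row 2: entry 0 ≤ 0. Minimum is 1/2 at row 1 (s_1 leaves); pivot element 1.
Divide row 1 by 1; eliminate column x4 from the other rows.
Row 2 update in column RHS: 13/2 − 0·(1/2) = 13/2.

13/2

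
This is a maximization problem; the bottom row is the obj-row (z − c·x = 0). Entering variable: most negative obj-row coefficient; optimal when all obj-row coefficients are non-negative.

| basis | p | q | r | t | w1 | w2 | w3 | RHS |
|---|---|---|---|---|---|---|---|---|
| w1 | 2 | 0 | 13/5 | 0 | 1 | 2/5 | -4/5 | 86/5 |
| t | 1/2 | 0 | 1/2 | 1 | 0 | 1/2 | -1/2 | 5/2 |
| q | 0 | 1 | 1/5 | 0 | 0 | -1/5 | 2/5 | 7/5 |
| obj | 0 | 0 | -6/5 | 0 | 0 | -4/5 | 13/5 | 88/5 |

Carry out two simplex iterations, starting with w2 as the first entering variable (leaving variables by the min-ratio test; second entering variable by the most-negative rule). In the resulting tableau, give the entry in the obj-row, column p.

Ratio test on column w2 — row 1: (86/5)/(2/5) = 43; row 2: (5/2)/(1/2) = 5; row 3: entry -1/5 ≤ 0. Minimum is 5 at row 2 (t leaves); pivot element 1/2.
Divide row 2 by 1/2; eliminate column w2 from the other rows.
Second iteration: most negative obj-row entry is -2/5 in column r, so r enters.
Ratio test on column r — row 1: (76/5)/(11/5) = 76/11; row 2: 5/1 = 5; row 3: (12/5)/(2/5) = 6. Minimum is 5 at row 2 (w2 leaves); pivot element 1.
Divide row 2 by 1; eliminate column r from the other rows.
After both pivots, the entry at the obj-row, column p is 6/5.

6/5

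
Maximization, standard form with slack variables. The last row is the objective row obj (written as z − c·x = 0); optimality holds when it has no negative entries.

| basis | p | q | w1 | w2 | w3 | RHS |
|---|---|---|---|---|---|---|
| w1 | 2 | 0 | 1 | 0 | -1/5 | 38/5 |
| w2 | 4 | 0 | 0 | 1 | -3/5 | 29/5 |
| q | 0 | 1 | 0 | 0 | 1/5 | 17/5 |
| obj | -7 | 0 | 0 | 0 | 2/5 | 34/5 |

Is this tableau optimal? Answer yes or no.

The obj-row has a negative entry -7 in column p, so it is not optimal.

no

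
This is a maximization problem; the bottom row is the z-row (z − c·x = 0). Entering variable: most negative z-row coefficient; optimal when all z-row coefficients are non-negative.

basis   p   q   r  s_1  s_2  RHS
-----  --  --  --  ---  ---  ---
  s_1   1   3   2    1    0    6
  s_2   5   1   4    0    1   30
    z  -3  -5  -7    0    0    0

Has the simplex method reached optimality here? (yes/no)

no

The z-row has a negative entry -7 in column r, so it is not optimal.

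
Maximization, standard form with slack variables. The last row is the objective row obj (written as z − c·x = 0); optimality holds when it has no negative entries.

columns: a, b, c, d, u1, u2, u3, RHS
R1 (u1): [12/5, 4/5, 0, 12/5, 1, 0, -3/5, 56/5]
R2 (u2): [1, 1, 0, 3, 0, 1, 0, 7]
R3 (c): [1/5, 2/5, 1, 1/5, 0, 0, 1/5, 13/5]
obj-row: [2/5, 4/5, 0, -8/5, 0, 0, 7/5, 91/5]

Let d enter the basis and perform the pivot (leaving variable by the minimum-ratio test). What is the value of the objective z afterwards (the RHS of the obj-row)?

Ratio test on column d — row 1: (56/5)/(12/5) = 14/3; row 2: 7/3 = 7/3; row 3: (13/5)/(1/5) = 13. Minimum is 7/3 at row 2 (u2 leaves); pivot element 3.
Pivot on row 2; the obj-row RHS becomes 91/5 − (-8/5)·(7/3) = 329/15.

329/15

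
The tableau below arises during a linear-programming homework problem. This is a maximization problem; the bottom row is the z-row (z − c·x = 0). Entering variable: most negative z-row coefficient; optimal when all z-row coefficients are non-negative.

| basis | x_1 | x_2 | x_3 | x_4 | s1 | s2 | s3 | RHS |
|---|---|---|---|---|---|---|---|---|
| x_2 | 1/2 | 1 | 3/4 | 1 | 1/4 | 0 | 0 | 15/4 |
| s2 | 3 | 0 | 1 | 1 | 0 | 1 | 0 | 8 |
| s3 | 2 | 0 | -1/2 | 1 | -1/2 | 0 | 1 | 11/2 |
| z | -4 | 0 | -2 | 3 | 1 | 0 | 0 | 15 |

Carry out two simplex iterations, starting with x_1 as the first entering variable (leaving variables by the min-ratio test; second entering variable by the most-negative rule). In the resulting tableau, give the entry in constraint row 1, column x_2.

12/7

Ratio test on column x_1 — row 1: (15/4)/(1/2) = 15/2; row 2: 8/3 = 8/3; row 3: (11/2)/2 = 11/4. Minimum is 8/3 at row 2 (s2 leaves); pivot element 3.
Divide row 2 by 3; eliminate column x_1 from the other rows.
Second iteration: most negative z-row entry is -2/3 in column x_3, so x_3 enters.
Ratio test on column x_3 — row 1: (29/12)/(7/12) = 29/7; row 2: (8/3)/(1/3) = 8; row 3: entry -7/6 ≤ 0. Minimum is 29/7 at row 1 (x_2 leaves); pivot element 7/12.
Divide row 1 by 7/12; eliminate column x_3 from the other rows.
After both pivots, the entry at constraint row 1, column x_2 is 12/7.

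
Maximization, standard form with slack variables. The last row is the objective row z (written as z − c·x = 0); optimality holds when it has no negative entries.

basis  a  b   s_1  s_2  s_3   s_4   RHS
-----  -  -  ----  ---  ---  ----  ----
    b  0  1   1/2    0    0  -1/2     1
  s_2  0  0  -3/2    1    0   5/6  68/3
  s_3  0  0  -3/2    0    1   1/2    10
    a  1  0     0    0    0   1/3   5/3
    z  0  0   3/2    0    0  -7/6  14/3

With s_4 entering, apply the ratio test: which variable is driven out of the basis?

Column s_4 entries and ratios — b: -1/2 ≤ 0, skip; s_2: (68/3)/(5/6) = 136/5; s_3: 10/(1/2) = 20; a: (5/3)/(1/3) = 5.
Smallest ratio is 5 in the row of a, so a leaves.

a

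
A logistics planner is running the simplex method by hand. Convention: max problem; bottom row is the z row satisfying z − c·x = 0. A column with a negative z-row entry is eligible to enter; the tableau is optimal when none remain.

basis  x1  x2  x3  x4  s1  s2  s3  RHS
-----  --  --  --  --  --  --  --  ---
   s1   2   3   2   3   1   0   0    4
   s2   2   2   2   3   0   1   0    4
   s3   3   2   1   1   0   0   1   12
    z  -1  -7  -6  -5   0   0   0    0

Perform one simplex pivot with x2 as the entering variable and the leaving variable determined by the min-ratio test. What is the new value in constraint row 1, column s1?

Ratio test on column x2 — row 1: 4/3 = 4/3; row 2: 4/2 = 2; row 3: 12/2 = 6. Minimum is 4/3 at row 1 (s1 leaves); pivot element 3.
Divide row 1 by 3; eliminate column x2 from the other rows.
In the new row 1, the s1 entry is the old entry divided by the pivot: 1/3 = 1/3.

1/3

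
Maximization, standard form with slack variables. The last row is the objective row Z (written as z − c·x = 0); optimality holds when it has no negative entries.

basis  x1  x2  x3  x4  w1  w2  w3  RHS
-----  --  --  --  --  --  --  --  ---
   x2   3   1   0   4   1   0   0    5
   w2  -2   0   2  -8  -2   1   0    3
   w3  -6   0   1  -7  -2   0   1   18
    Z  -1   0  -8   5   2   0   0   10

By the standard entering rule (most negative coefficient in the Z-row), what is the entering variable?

Negative Z-row entries: x1: -1, x3: -8.
The most negative is -8 in column x3, so x3 enters.

x3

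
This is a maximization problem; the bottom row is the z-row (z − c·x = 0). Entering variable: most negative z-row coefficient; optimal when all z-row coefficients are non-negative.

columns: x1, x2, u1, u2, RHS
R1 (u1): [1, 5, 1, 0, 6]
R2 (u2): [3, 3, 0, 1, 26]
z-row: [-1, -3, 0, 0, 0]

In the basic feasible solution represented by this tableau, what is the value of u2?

26

u2 is basic (row 2); its value is the RHS of that row, 26.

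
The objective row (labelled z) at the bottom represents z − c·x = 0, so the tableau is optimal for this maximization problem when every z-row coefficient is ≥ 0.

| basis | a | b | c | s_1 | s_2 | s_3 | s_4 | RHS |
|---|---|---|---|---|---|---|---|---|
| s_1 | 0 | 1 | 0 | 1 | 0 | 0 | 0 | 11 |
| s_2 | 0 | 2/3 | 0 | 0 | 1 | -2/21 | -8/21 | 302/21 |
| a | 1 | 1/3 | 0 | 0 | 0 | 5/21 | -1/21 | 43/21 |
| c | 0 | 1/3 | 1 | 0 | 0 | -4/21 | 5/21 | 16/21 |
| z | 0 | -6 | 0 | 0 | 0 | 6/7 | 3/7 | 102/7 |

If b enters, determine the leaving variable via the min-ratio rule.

c

Column b entries and ratios — s_1: 11/1 = 11; s_2: (302/21)/(2/3) = 151/7; a: (43/21)/(1/3) = 43/7; c: (16/21)/(1/3) = 16/7.
Smallest ratio is 16/7 in the row of c, so c leaves.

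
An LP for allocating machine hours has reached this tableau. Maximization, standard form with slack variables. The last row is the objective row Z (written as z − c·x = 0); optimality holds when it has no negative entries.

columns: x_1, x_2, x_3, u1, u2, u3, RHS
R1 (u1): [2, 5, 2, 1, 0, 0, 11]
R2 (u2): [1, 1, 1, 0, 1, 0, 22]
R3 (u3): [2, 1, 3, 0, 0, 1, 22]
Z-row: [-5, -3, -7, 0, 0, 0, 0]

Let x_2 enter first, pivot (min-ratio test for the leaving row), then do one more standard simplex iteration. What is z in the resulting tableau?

Ratio test on column x_2 — row 1: 11/5 = 11/5; row 2: 22/1 = 22; row 3: 22/1 = 22. Minimum is 11/5 at row 1 (u1 leaves); pivot element 5.
Pivot on row 1; the Z-row RHS becomes 0 − (-3)·(11/5) = 33/5.
Next entering variable (most negative Z-row entry -29/5): x_3.
Ratio test on column x_3 — row 1: (11/5)/(2/5) = 11/2; row 2: (99/5)/(3/5) = 33; row 3: (99/5)/(13/5) = 99/13. Minimum is 11/2 at row 1 (x_2 leaves); pivot element 2/5.
After the second pivot the Z-row RHS is 33/5 − (-29/5)·(11/2) = 77/2.

77/2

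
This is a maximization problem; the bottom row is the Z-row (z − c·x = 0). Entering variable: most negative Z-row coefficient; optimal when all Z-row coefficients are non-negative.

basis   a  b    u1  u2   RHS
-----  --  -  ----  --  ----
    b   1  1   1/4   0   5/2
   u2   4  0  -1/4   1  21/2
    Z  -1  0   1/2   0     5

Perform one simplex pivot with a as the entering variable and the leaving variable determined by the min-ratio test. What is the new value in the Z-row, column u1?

Ratio test on column a — row 1: (5/2)/1 = 5/2; row 2: (21/2)/4 = 21/8. Minimum is 5/2 at row 1 (b leaves); pivot element 1.
Divide row 1 by 1; eliminate column a from the other rows.
Z-row update in column u1: 1/2 − (-1)·(1/4) = 3/4.

3/4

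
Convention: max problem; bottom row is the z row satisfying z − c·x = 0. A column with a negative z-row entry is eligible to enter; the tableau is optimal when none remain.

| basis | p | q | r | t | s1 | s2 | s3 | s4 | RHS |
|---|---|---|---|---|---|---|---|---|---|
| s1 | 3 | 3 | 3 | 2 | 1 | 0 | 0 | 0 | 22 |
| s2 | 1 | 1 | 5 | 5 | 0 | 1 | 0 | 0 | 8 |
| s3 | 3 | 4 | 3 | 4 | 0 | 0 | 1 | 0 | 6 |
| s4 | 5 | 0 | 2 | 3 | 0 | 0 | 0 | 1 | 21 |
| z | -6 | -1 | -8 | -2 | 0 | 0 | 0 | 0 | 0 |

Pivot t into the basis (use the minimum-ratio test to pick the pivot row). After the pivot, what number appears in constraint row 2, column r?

Ratio test on column t — row 1: 22/2 = 11; row 2: 8/5 = 8/5; row 3: 6/4 = 3/2; row 4: 21/3 = 7. Minimum is 3/2 at row 3 (s3 leaves); pivot element 4.
Divide row 3 by 4; eliminate column t from the other rows.
Row 2 update in column r: 5 − 5·(3/4) = 5/4.

5/4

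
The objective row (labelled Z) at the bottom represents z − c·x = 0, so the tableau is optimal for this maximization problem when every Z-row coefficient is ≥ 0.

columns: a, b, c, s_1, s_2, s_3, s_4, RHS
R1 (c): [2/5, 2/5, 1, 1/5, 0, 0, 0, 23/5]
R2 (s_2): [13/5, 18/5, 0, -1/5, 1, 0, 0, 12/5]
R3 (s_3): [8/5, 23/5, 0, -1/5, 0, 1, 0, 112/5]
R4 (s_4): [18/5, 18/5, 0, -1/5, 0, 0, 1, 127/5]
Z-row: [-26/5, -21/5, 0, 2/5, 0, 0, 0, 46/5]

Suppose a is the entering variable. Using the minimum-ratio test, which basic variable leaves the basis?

s_2

Column a entries and ratios — c: (23/5)/(2/5) = 23/2; s_2: (12/5)/(13/5) = 12/13; s_3: (112/5)/(8/5) = 14; s_4: (127/5)/(18/5) = 127/18.
Smallest ratio is 12/13 in the row of s_2, so s_2 leaves.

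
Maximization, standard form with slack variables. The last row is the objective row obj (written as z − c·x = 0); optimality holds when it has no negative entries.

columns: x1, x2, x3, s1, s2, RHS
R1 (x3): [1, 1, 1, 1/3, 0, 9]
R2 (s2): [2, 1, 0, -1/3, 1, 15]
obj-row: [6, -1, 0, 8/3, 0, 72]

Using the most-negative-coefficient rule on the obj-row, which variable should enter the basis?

Negative obj-row entries: x2: -1.
The most negative is -1 in column x2, so x2 enters.

x2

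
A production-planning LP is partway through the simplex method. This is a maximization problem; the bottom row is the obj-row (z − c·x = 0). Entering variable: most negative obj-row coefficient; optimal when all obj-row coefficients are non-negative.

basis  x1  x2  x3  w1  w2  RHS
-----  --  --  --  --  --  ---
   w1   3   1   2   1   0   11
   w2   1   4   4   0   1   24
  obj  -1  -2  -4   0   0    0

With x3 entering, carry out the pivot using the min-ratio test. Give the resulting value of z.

Ratio test on column x3 — row 1: 11/2 = 11/2; row 2: 24/4 = 6. Minimum is 11/2 at row 1 (w1 leaves); pivot element 2.
Pivot on row 1; the obj-row RHS becomes 0 − (-4)·(11/2) = 22.

22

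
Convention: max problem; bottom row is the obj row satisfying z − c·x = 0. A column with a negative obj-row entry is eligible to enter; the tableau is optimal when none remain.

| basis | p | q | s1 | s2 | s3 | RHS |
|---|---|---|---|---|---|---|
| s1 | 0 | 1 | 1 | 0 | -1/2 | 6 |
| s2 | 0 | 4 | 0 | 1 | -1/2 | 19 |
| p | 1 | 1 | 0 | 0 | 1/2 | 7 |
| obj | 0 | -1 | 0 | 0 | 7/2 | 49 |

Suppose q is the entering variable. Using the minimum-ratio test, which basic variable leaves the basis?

s2

Column q entries and ratios — s1: 6/1 = 6; s2: 19/4 = 19/4; p: 7/1 = 7.
Smallest ratio is 19/4 in the row of s2, so s2 leaves.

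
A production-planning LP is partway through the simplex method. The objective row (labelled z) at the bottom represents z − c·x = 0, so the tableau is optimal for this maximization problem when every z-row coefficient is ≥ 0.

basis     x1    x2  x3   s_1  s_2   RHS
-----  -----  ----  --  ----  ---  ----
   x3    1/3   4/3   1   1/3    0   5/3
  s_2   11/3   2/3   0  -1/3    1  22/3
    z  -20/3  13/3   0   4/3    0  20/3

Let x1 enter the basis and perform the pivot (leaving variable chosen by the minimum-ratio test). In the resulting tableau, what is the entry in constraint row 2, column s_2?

Ratio test on column x1 — row 1: (5/3)/(1/3) = 5; row 2: (22/3)/(11/3) = 2. Minimum is 2 at row 2 (s_2 leaves); pivot element 11/3.
Divide row 2 by 11/3; eliminate column x1 from the other rows.
In the new row 2, the s_2 entry is the old entry divided by the pivot: 1/(11/3) = 3/11.

3/11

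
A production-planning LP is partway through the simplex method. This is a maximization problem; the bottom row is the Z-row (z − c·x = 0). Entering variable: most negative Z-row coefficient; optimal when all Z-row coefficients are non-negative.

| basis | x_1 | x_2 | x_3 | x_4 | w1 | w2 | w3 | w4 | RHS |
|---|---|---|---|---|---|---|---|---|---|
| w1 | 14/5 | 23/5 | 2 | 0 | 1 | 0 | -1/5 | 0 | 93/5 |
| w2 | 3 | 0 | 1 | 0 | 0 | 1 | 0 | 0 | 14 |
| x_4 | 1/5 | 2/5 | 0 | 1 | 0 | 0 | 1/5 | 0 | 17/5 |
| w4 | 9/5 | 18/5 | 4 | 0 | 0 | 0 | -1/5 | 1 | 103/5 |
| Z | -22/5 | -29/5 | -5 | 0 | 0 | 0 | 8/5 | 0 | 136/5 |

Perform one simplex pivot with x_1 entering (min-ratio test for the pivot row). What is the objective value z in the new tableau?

Ratio test on column x_1 — row 1: (93/5)/(14/5) = 93/14; row 2: 14/3 = 14/3; row 3: (17/5)/(1/5) = 17; row 4: (103/5)/(9/5) = 103/9. Minimum is 14/3 at row 2 (w2 leaves); pivot element 3.
Pivot on row 2; the Z-row RHS becomes 136/5 − (-22/5)·(14/3) = 716/15.

716/15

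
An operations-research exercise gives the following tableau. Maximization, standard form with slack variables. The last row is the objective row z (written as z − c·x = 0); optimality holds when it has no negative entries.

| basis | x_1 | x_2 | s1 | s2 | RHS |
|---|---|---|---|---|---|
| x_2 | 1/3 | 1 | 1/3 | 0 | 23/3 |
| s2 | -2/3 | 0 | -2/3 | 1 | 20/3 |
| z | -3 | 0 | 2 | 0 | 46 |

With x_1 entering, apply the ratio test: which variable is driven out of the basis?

x_2

Column x_1 entries and ratios — x_2: (23/3)/(1/3) = 23; s2: -2/3 ≤ 0, skip.
Smallest ratio is 23 in the row of x_2, so x_2 leaves.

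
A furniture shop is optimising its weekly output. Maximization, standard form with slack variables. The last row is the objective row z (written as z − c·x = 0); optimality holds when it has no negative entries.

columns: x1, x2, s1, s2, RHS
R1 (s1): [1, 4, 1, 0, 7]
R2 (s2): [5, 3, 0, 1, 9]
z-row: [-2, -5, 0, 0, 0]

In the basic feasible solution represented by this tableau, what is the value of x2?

0

x2 is not in the basis, so in the current basic feasible solution x2 = 0.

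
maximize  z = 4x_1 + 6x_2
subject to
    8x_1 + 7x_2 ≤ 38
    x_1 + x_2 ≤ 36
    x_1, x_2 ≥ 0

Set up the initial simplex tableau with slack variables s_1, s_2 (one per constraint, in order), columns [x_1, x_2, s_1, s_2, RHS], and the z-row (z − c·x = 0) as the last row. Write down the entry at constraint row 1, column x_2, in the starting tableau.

7

Constraint 1 has coefficient 7 on x_2.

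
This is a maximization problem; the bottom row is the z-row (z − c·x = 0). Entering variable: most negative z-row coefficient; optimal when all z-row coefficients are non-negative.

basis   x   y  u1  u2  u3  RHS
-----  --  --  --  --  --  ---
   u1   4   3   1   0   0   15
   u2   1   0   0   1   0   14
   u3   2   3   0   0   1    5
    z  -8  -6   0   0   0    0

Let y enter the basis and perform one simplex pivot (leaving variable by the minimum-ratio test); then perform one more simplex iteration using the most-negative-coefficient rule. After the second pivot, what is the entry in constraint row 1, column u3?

Ratio test on column y — row 1: 15/3 = 5; row 2: entry 0 ≤ 0; row 3: 5/3 = 5/3. Minimum is 5/3 at row 3 (u3 leaves); pivot element 3.
Divide row 3 by 3; eliminate column y from the other rows.
Second iteration: most negative z-row entry is -4 in column x, so x enters.
Ratio test on column x — row 1: 10/2 = 5; row 2: 14/1 = 14; row 3: (5/3)/(2/3) = 5/2. Minimum is 5/2 at row 3 (y leaves); pivot element 2/3.
Divide row 3 by 2/3; eliminate column x from the other rows.
After both pivots, the entry at constraint row 1, column u3 is -2.

-2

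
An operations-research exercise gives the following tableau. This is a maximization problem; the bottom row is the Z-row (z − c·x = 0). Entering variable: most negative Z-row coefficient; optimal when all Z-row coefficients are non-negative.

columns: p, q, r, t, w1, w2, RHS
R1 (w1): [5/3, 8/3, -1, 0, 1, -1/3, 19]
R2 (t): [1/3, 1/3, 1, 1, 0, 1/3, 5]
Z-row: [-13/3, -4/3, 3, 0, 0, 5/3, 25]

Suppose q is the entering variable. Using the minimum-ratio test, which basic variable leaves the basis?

w1

Column q entries and ratios — w1: 19/(8/3) = 57/8; t: 5/(1/3) = 15.
Smallest ratio is 57/8 in the row of w1, so w1 leaves.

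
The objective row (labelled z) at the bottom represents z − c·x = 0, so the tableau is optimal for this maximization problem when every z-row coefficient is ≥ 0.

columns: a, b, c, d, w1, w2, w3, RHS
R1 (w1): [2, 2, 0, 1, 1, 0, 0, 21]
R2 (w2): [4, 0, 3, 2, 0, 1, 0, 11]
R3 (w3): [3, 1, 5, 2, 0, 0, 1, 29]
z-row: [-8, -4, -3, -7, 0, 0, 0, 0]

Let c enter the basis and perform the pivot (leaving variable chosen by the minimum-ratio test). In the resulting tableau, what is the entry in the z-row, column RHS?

Ratio test on column c — row 1: entry 0 ≤ 0; row 2: 11/3 = 11/3; row 3: 29/5 = 29/5. Minimum is 11/3 at row 2 (w2 leaves); pivot element 3.
Divide row 2 by 3; eliminate column c from the other rows.
z-row update in column RHS: 0 − (-3)·(11/3) = 11.

11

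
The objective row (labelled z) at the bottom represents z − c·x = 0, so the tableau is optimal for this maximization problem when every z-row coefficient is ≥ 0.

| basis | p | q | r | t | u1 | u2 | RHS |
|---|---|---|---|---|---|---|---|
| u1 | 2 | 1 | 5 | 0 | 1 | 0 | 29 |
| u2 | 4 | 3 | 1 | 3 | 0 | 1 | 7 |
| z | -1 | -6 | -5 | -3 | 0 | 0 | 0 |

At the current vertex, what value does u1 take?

u1 is basic (row 1); its value is the RHS of that row, 29.

29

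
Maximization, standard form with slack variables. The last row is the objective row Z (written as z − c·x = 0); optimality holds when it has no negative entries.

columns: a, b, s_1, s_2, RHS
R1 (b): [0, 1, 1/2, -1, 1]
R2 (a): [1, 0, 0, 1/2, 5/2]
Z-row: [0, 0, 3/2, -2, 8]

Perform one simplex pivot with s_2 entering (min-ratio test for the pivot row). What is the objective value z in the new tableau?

Ratio test on column s_2 — row 1: entry -1 ≤ 0; row 2: (5/2)/(1/2) = 5. Minimum is 5 at row 2 (a leaves); pivot element 1/2.
Pivot on row 2; the Z-row RHS becomes 8 − (-2)·5 = 18.

18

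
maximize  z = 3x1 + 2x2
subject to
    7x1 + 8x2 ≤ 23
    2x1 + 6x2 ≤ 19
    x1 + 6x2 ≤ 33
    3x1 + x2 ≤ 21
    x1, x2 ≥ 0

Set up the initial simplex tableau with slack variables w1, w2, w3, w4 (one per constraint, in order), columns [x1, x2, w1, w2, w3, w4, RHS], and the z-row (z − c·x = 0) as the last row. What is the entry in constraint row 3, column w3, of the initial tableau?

1

Slack w3 belongs to constraint 3; its column is the unit vector e_3, so the entry in row 3 is 1.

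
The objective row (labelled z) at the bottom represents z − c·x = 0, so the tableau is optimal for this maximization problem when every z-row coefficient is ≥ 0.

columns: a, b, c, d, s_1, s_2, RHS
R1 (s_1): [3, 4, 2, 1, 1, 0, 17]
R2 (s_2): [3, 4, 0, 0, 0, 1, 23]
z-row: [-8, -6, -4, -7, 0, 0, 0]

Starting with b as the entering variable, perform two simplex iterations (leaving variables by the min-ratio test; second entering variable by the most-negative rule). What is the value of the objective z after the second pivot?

Ratio test on column b — row 1: 17/4 = 17/4; row 2: 23/4 = 23/4. Minimum is 17/4 at row 1 (s_1 leaves); pivot element 4.
Pivot on row 1; the z-row RHS becomes 0 − (-6)·(17/4) = 51/2.
Next entering variable (most negative z-row entry -11/2): d.
Ratio test on column d — row 1: (17/4)/(1/4) = 17; row 2: entry -1 ≤ 0. Minimum is 17 at row 1 (b leaves); pivot element 1/4.
After the second pivot the z-row RHS is 51/2 − (-11/2)·17 = 119.

119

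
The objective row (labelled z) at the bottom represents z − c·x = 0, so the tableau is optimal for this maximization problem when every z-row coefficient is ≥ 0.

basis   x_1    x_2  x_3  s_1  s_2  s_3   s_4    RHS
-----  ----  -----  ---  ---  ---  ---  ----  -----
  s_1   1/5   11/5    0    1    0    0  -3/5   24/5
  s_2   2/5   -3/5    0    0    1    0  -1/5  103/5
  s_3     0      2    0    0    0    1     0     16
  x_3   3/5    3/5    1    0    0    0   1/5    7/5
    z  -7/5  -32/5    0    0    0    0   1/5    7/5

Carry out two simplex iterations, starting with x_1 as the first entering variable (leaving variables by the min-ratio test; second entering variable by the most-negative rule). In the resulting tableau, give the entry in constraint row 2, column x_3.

Ratio test on column x_1 — row 1: (24/5)/(1/5) = 24; row 2: (103/5)/(2/5) = 103/2; row 3: entry 0 ≤ 0; row 4: (7/5)/(3/5) = 7/3. Minimum is 7/3 at row 4 (x_3 leaves); pivot element 3/5.
Divide row 4 by 3/5; eliminate column x_1 from the other rows.
Second iteration: most negative z-row entry is -5 in column x_2, so x_2 enters.
Ratio test on column x_2 — row 1: (13/3)/2 = 13/6; row 2: entry -1 ≤ 0; row 3: 16/2 = 8; row 4: (7/3)/1 = 7/3. Minimum is 13/6 at row 1 (s_1 leaves); pivot element 2.
Divide row 1 by 2; eliminate column x_2 from the other rows.
After both pivots, the entry at constraint row 2, column x_3 is -5/6.

-5/6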